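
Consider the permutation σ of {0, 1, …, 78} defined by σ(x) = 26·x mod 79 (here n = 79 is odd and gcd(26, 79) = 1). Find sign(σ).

+1

Start at x=25: 25 → 18 → 73 → 2 → 52 → 9 → 76 → … (one orbit).
3 cycles of lengths [39, 39, 1].
sign(π) = (−1)^{n − #cycles} = (−1)^{79−3} = (−1)^76 = +1.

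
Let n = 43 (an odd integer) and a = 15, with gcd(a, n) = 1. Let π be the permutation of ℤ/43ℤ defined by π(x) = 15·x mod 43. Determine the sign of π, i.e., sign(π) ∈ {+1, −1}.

Orbit of 25 under x↦15x: [25, 31, 35, 9, 6, 4, 17]… (length divides ord_43(15)).
The orbit structure of x ↦ 15x mod 43: 3 orbits of sizes [21, 21, 1].
Σ(ℓ_i−1) = 43−3 = 40; sign = (−1)^40 = +1.

+1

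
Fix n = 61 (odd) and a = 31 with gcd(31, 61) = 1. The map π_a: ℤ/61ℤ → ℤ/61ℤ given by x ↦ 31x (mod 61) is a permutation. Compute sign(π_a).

-1

Orbit of 60 under x↦31x: [60, 30, 15, 38, 19, 40, 20]… (length divides ord_61(31)).
Cycle type of π: 60 + 1; total 2 cycles.
n − c = 61 − 2 = 59; sign = (−1)^59 = -1.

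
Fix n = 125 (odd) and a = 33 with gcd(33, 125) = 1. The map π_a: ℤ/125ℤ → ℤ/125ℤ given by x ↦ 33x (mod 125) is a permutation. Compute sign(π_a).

-1

Start at x=16: 16 → 28 → 49 → 117 → 111 → 38 → 4 → … (one orbit).
π_33 has 4 disjoint cycles with lengths [100, 20, 4, 1] on {0,…,124}.
n − c = 125 − 4 = 121; sign = (−1)^121 = -1.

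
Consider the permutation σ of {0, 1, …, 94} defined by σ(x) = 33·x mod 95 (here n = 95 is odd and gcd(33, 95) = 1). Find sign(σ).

Trace 44: π^k(44) = [44, 27, 36, 48, 64, 22, 61] for k=0..6.
Cycle lengths of π_33 on ℤ/95ℤ: [36, 36, 18, 4, 1]; 5 cycles in total.
sign(π) = (−1)^{n − #cycles} = (−1)^{95−5} = (−1)^90 = +1.

+1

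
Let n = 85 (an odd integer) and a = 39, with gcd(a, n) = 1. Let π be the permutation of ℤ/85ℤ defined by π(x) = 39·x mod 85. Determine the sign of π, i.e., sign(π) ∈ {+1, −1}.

-1

Start at x=66: 66 → 24 → 1 → 39 → 76 → 74 → 81 → … (one orbit).
π_39 has 8 disjoint cycles with lengths [16, 16, 16, 16, 16, 2, 2, 1] on {0,…,84}.
85 − 8 = 77 transpositions; sign(π) = (−1)^77 = -1.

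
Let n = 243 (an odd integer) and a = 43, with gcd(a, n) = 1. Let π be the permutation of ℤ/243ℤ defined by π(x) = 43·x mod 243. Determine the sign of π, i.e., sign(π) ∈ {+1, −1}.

Trace 103: π^k(103) = [103, 55, 178, 121, 100, 169, 220] for k=0..6.
Cycle type of π: 81×2 + 27×2 + 9×2 + 3×2 + 1×3; total 11 cycles.
11 cycles on 243: each ℓ→(−1)^(ℓ−1), product (−1)^232 = +1.
Zolotarev: (43|243) = +1, matching the cycle-count sign.

+1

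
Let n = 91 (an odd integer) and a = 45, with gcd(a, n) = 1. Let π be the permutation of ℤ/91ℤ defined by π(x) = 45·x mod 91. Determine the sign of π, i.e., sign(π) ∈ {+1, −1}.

Orbit of 4 under x↦45x: [4, 89, 1, 45, 23, 34, 74]… (length divides ord_91(45)).
Cycle lengths of π_45 on ℤ/91ℤ: [12, 12, 12, 12, 12, 12, 12, 6, 1]; 9 cycles in total.
9 cycles on 91: each ℓ→(−1)^(ℓ−1), product (−1)^82 = +1.
Check: (45/91) = +1 by Zolotarev.

+1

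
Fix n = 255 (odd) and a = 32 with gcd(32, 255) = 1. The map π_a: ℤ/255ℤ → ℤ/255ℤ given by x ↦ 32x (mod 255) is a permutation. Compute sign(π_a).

Start at x=4: 4 → 128 → 16 → 2 → 64 → 8 → 1 → … (one orbit).
π_32 has 35 disjoint cycles with lengths [8, 8, 8, 8, 8, 8, 8, 8, 8, 8, 8, 8, 8, 8, 8, 8, 8, 8, 8, 8, 8, 8, 8, 8, 8, 8, 8, 8, 8, 8, 4, 4, 4, 2, 1] on {0,…,254}.
n − c = 255 − 35 = 220; sign = (−1)^220 = +1.
Zolotarev: (32|255) = +1, matching the cycle-count sign.

+1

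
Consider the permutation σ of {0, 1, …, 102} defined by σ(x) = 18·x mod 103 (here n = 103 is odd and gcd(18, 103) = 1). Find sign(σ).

+1

Start at x=72: 72 → 60 → 50 → 76 → 29 → 7 → 23 → … (one orbit).
π_18 has 3 disjoint cycles with lengths [51, 51, 1] on {0,…,102}.
With 3 cycles on 103 points, sign = (−1)^{103−3} = +1.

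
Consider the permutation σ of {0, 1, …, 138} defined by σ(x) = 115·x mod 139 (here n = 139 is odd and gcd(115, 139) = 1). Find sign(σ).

Start at x=124: 124 → 82 → 117 → 111 → 116 → 135 → 96 → … (one orbit).
Cycle lengths of π_115 on ℤ/139ℤ: [138, 1]; 2 cycles in total.
n − c = 139 − 2 = 137; sign = (−1)^137 = -1.
Via Zolotarev, sign(π_{115}) = (115|139) = -1.

-1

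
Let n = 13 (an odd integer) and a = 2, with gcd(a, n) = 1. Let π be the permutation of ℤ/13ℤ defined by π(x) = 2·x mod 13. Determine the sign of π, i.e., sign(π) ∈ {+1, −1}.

Trace 1: π^k(1) = [1, 2, 4, 8, 3, 6, 12] for k=0..6.
2 cycles of lengths [12, 1].
sign(π) = (−1)^{n − #cycles} = (−1)^{13−2} = (−1)^11 = -1.
Zolotarev: (2|13) = -1, matching the cycle-count sign.

-1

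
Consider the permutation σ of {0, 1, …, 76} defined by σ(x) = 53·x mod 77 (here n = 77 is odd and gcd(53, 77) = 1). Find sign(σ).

+1

Trace 60: π^k(60) = [60, 23, 64, 4, 58, 71, 67] for k=0..6.
π_53 has 9 disjoint cycles with lengths [15, 15, 15, 15, 5, 5, 3, 3, 1] on {0,…,76}.
77 − 9 = 68 transpositions; sign(π) = (−1)^68 = +1.
The Jacobi symbol (53|77) = +1 (Zolotarev) agrees.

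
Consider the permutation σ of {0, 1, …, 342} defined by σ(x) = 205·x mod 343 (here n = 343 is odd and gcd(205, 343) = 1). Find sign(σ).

Trace 204: π^k(204) = [204, 317, 158, 148, 156, 81, 141] for k=0..6.
Decompose π into cycles: lengths [147, 147, 21, 21, 3, 3, 1] (7 cycles, including the fixed point 0).
n − c = 343 − 7 = 336; sign = (−1)^336 = +1.

+1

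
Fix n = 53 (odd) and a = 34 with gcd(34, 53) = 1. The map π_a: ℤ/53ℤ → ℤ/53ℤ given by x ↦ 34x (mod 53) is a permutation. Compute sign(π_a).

Start at x=31: 31 → 47 → 8 → 7 → 26 → 36 → 5 → … (one orbit).
The orbit structure of x ↦ 34x mod 53: 2 orbits of sizes [52, 1].
With 2 cycles on 53 points, sign = (−1)^{53−2} = -1.
Check: (34/53) = -1 by Zolotarev.

-1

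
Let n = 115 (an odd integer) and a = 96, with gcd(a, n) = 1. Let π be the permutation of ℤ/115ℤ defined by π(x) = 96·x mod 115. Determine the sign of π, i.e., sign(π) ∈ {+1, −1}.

Orbit of 101 under x↦96x: [101, 36, 6, 1, 96, 16, 41]… (length divides ord_115(96)).
Cycle lengths of π_96 on ℤ/115ℤ: [11, 11, 11, 11, 11, 11, 11, 11, 11, 11, 1, 1, 1, 1, 1]; 15 cycles in total.
n − c = 115 − 15 = 100; sign = (−1)^100 = +1.
The Jacobi symbol (96|115) = +1 (Zolotarev) agrees.

+1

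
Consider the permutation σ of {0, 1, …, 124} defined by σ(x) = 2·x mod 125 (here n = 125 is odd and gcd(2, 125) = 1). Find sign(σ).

-1

Trace 51: π^k(51) = [51, 102, 79, 33, 66, 7, 14] for k=0..6.
Decompose π into cycles: lengths [100, 20, 4, 1] (4 cycles, including the fixed point 0).
4 cycles on 125: each ℓ→(−1)^(ℓ−1), product (−1)^121 = -1.
Via Zolotarev, sign(π_{2}) = (2|125) = -1.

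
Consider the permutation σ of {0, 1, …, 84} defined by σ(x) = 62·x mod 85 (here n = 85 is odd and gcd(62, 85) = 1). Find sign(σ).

Trace 9: π^k(9) = [9, 48, 1, 62, 19, 73, 21] for k=0..6.
The orbit structure of x ↦ 62x mod 85: 7 orbits of sizes [16, 16, 16, 16, 16, 4, 1].
85 − 7 = 78 transpositions; sign(π) = (−1)^78 = +1.
Via Zolotarev, sign(π_{62}) = (62|85) = +1.

+1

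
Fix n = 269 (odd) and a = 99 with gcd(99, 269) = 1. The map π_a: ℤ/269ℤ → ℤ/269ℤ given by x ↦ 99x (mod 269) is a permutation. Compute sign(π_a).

Orbit of 185 under x↦99x: [185, 23, 125, 1, 99, 117, 16]… (length divides ord_269(99)).
The orbit structure of x ↦ 99x mod 269: 5 orbits of sizes [67, 67, 67, 67, 1].
Σ(ℓ_i−1) = 269−5 = 264; sign = (−1)^264 = +1.
The Jacobi symbol (99|269) = +1 (Zolotarev) agrees.

+1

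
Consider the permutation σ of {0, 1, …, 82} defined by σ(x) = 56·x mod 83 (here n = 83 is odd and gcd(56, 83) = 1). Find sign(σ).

-1

Orbit of 24 under x↦56x: [24, 16, 66, 44, 57, 38, 53]… (length divides ord_83(56)).
2 cycles of lengths [82, 1].
2 cycles on 83: each ℓ→(−1)^(ℓ−1), product (−1)^81 = -1.
Zolotarev: (56|83) = -1, matching the cycle-count sign.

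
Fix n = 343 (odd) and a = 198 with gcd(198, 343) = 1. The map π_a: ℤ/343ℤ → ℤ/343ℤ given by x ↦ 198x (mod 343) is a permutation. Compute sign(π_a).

Orbit of 340 under x↦198x: [340, 92, 37, 123, 1, 198, 102]… (length divides ord_343(198)).
Cycle type of π: 147×2 + 21×2 + 3×2 + 1; total 7 cycles.
With 7 cycles on 343 points, sign = (−1)^{343−7} = +1.
The Jacobi symbol (198|343) = +1 (Zolotarev) agrees.

+1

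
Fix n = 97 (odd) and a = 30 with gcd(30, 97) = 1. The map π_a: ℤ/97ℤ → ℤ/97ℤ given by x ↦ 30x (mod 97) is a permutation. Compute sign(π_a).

Trace 34: π^k(34) = [34, 50, 45, 89, 51, 75, 19] for k=0..6.
The orbit structure of x ↦ 30x mod 97: 4 orbits of sizes [32, 32, 32, 1].
97 − 4 = 93 transpositions; sign(π) = (−1)^93 = -1.
Check: (30/97) = -1 by Zolotarev.

-1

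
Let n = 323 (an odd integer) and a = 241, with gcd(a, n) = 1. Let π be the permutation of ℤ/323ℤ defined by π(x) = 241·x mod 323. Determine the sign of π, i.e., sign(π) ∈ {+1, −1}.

Trace 31: π^k(31) = [31, 42, 109, 106, 29, 206, 227] for k=0..6.
5 cycles of lengths [144, 144, 18, 16, 1].
323 − 5 = 318 transpositions; sign(π) = (−1)^318 = +1.
The Jacobi symbol (241|323) = +1 (Zolotarev) agrees.

+1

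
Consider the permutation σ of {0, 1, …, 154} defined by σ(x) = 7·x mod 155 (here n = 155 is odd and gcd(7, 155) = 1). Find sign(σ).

Trace 33: π^k(33) = [33, 76, 67, 4, 28, 41, 132] for k=0..6.
Cycle type of π: 60×2 + 15×2 + 4 + 1; total 6 cycles.
With 6 cycles on 155 points, sign = (−1)^{155−6} = -1.
Check: (7/155) = -1 by Zolotarev.

-1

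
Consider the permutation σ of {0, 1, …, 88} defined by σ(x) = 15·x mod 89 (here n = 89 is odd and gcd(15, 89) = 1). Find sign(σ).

-1

Start at x=12: 12 → 2 → 30 → 5 → 75 → 57 → 54 → … (one orbit).
Decompose π into cycles: lengths [88, 1] (2 cycles, including the fixed point 0).
sign(π) = (−1)^{n − #cycles} = (−1)^{89−2} = (−1)^87 = -1.
(15|89)_J = -1 (Zolotarev's lemma cross-check).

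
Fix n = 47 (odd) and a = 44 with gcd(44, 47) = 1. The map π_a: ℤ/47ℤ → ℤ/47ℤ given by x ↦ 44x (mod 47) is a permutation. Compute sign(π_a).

Start at x=21: 21 → 31 → 1 → 44 → 9 → 20 → 34 → … (one orbit).
π_44 has 2 disjoint cycles with lengths [46, 1] on {0,…,46}.
2 cycles on 47: each ℓ→(−1)^(ℓ−1), product (−1)^45 = -1.
(44|47)_J = -1 (Zolotarev's lemma cross-check).

-1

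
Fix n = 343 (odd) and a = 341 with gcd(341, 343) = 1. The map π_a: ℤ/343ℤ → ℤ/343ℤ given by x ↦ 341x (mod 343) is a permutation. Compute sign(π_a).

Trace 5: π^k(5) = [5, 333, 20, 303, 80, 183, 320] for k=0..6.
π_341 has 4 disjoint cycles with lengths [294, 42, 6, 1] on {0,…,342}.
4 cycles on 343: each ℓ→(−1)^(ℓ−1), product (−1)^339 = -1.
The Jacobi symbol (341|343) = -1 (Zolotarev) agrees.

-1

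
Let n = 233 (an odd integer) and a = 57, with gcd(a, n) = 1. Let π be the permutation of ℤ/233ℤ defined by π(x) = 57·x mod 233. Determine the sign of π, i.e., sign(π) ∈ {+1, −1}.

Orbit of 95 under x↦57x: [95, 56, 163, 204, 211, 144, 53]… (length divides ord_233(57)).
2 cycles of lengths [232, 1].
sign(π) = (−1)^{n − #cycles} = (−1)^{233−2} = (−1)^231 = -1.

-1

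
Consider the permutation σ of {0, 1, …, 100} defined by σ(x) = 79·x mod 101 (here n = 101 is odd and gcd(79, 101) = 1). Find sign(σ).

Start at x=79: 79 → 80 → 58 → 37 → 95 → 31 → 25 → … (one orbit).
5 cycles of lengths [25, 25, 25, 25, 1].
5 cycles on 101: each ℓ→(−1)^(ℓ−1), product (−1)^96 = +1.

+1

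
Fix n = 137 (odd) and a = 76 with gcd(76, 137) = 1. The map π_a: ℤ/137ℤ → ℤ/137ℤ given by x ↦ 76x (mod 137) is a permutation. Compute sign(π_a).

+1

Trace 77: π^k(77) = [77, 98, 50, 101, 4, 30, 88] for k=0..6.
π_76 has 3 disjoint cycles with lengths [68, 68, 1] on {0,…,136}.
With 3 cycles on 137 points, sign = (−1)^{137−3} = +1.
Zolotarev: (76|137) = +1, matching the cycle-count sign.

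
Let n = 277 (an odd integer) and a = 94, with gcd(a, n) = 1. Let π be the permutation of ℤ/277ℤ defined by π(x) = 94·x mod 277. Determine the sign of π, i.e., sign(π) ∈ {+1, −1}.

Start at x=211: 211 → 167 → 186 → 33 → 55 → 184 → 122 → … (one orbit).
The orbit structure of x ↦ 94x mod 277: 2 orbits of sizes [276, 1].
sign(π) = (−1)^{n − #cycles} = (−1)^{277−2} = (−1)^275 = -1.
(94|277)_J = -1 (Zolotarev's lemma cross-check).

-1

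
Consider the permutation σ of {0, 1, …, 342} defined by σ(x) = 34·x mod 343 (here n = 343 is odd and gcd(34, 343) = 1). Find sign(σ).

Start at x=90: 90 → 316 → 111 → 1 → 34 → 127 → 202 → … (one orbit).
10 cycles of lengths [98, 98, 98, 14, 14, 14, 2, 2, 2, 1].
With 10 cycles on 343 points, sign = (−1)^{343−10} = -1.

-1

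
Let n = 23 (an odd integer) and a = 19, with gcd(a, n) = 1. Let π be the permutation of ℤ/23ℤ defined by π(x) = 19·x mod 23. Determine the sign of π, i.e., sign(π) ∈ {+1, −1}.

-1

Start at x=21: 21 → 8 → 14 → 13 → 17 → 1 → 19 → … (one orbit).
The orbit structure of x ↦ 19x mod 23: 2 orbits of sizes [22, 1].
23 − 2 = 21 transpositions; sign(π) = (−1)^21 = -1.
Via Zolotarev, sign(π_{19}) = (19|23) = -1.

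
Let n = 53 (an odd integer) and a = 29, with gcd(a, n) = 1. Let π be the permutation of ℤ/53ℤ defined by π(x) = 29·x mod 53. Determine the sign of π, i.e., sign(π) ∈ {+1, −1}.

+1

Trace 49: π^k(49) = [49, 43, 28, 17, 16, 40, 47] for k=0..6.
Cycle type of π: 26×2 + 1; total 3 cycles.
n − c = 53 − 3 = 50; sign = (−1)^50 = +1.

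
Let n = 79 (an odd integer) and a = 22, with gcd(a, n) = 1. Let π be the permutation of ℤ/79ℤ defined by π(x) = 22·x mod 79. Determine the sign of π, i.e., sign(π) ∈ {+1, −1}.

+1

Trace 62: π^k(62) = [62, 21, 67, 52, 38, 46, 64] for k=0..6.
Cycle lengths of π_22 on ℤ/79ℤ: [13, 13, 13, 13, 13, 13, 1]; 7 cycles in total.
n − c = 79 − 7 = 72; sign = (−1)^72 = +1.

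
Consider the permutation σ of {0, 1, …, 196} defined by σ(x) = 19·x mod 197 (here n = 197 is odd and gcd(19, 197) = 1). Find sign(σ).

Orbit of 161 under x↦19x: [161, 104, 6, 114, 196, 178, 33]… (length divides ord_197(19)).
The orbit structure of x ↦ 19x mod 197: 15 orbits of sizes [14, 14, 14, 14, 14, 14, 14, 14, 14, 14, 14, 14, 14, 14, 1].
With 15 cycles on 197 points, sign = (−1)^{197−15} = +1.

+1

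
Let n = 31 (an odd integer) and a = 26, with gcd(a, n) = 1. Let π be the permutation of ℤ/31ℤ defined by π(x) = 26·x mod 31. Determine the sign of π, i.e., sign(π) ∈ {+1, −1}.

-1

Start at x=6: 6 → 1 → 26 → 25 → 30 → 5 → 6 (one orbit).
π_26 has 6 disjoint cycles with lengths [6, 6, 6, 6, 6, 1] on {0,…,30}.
sign(π) = (−1)^{n − #cycles} = (−1)^{31−6} = (−1)^25 = -1.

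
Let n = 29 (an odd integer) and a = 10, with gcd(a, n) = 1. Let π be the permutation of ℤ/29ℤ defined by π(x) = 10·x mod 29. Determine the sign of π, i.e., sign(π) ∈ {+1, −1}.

-1

Start at x=4: 4 → 11 → 23 → 27 → 9 → 3 → 1 → … (one orbit).
The orbit structure of x ↦ 10x mod 29: 2 orbits of sizes [28, 1].
sign(π) = (−1)^{n − #cycles} = (−1)^{29−2} = (−1)^27 = -1.
(10|29)_J = -1 (Zolotarev's lemma cross-check).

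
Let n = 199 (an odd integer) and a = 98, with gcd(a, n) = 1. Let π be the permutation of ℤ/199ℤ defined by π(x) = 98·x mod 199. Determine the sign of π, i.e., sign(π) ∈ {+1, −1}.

Trace 28: π^k(28) = [28, 157, 63, 5, 92, 61, 8] for k=0..6.
π_98 has 7 disjoint cycles with lengths [33, 33, 33, 33, 33, 33, 1] on {0,…,198}.
199 − 7 = 192 transpositions; sign(π) = (−1)^192 = +1.

+1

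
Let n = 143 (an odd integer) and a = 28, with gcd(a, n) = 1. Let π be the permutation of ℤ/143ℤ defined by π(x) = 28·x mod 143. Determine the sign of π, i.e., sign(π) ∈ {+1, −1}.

+1

Trace 138: π^k(138) = [138, 3, 84, 64, 76, 126, 96] for k=0..6.
The orbit structure of x ↦ 28x mod 143: 5 orbits of sizes [60, 60, 12, 10, 1].
sign(π) = (−1)^{n − #cycles} = (−1)^{143−5} = (−1)^138 = +1.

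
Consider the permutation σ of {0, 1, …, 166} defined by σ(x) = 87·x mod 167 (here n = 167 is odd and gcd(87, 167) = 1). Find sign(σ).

+1

Orbit of 98 under x↦87x: [98, 9, 115, 152, 31, 25, 4]… (length divides ord_167(87)).
π_87 has 3 disjoint cycles with lengths [83, 83, 1] on {0,…,166}.
n − c = 167 − 3 = 164; sign = (−1)^164 = +1.
Check: (87/167) = +1 by Zolotarev.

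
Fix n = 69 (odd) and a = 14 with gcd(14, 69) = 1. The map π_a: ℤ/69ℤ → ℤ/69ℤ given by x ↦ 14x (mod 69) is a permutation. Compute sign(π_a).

+1

Trace 56: π^k(56) = [56, 25, 5, 1, 14, 58, 53] for k=0..6.
Cycle lengths of π_14 on ℤ/69ℤ: [22, 22, 22, 2, 1]; 5 cycles in total.
sign(π) = (−1)^{n − #cycles} = (−1)^{69−5} = (−1)^64 = +1.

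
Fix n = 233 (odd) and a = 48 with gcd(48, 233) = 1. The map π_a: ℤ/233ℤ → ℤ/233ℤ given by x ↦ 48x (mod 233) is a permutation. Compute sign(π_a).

-1

Start at x=228: 228 → 226 → 130 → 182 → 115 → 161 → 39 → … (one orbit).
Decompose π into cycles: lengths [232, 1] (2 cycles, including the fixed point 0).
sign(π) = (−1)^{n − #cycles} = (−1)^{233−2} = (−1)^231 = -1.
The Jacobi symbol (48|233) = -1 (Zolotarev) agrees.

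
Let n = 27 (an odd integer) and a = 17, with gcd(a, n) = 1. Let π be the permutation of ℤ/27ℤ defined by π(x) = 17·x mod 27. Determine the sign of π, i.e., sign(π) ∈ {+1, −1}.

Orbit of 17 under x↦17x: [17, 19, 26, 10, 8, 1]… (length divides ord_27(17)).
Cycle lengths of π_17 on ℤ/27ℤ: [6, 6, 6, 2, 2, 2, 2, 1]; 8 cycles in total.
n − c = 27 − 8 = 19; sign = (−1)^19 = -1.

-1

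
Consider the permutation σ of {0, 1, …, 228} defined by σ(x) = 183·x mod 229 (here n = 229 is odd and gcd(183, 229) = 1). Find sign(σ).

Trace 153: π^k(153) = [153, 61, 171, 149, 16, 180, 193] for k=0..6.
Cycle lengths of π_183 on ℤ/229ℤ: [57, 57, 57, 57, 1]; 5 cycles in total.
Σ(ℓ_i−1) = 229−5 = 224; sign = (−1)^224 = +1.

+1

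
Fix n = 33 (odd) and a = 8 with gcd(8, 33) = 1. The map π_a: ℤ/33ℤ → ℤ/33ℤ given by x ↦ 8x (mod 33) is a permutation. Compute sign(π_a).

Start at x=4: 4 → 32 → 25 → 2 → 16 → 29 → 1 → … (one orbit).
Decompose π into cycles: lengths [10, 10, 10, 2, 1] (5 cycles, including the fixed point 0).
n − c = 33 − 5 = 28; sign = (−1)^28 = +1.

+1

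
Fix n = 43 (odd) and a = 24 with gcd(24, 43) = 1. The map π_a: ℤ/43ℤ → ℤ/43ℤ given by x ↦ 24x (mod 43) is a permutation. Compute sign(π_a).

Trace 6: π^k(6) = [6, 15, 16, 40, 14, 35, 23] for k=0..6.
3 cycles of lengths [21, 21, 1].
With 3 cycles on 43 points, sign = (−1)^{43−3} = +1.
The Jacobi symbol (24|43) = +1 (Zolotarev) agrees.

+1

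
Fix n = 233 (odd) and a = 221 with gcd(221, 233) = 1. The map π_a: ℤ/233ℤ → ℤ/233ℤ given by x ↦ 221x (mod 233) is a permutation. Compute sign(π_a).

Start at x=89: 89 → 97 → 1 → 221 → 144 → 136 → 232 → … (one orbit).
Decompose π into cycles: lengths [8, 8, 8, 8, 8, 8, 8, 8, 8, 8, 8, 8, 8, 8, 8, 8, 8, 8, 8, 8, 8, 8, 8, 8, 8, 8, 8, 8, 8, 1] (30 cycles, including the fixed point 0).
Σ(ℓ_i−1) = 233−30 = 203; sign = (−1)^203 = -1.

-1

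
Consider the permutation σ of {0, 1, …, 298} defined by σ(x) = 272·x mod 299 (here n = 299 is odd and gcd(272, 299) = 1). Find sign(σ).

-1

Orbit of 103 under x↦272x: [103, 209, 38, 170, 194, 144, 298]… (length divides ord_299(272)).
Decompose π into cycles: lengths [22, 22, 22, 22, 22, 22, 22, 22, 22, 22, 22, 22, 22, 2, 2, 2, 2, 2, 2, 1] (20 cycles, including the fixed point 0).
Σ(ℓ_i−1) = 299−20 = 279; sign = (−1)^279 = -1.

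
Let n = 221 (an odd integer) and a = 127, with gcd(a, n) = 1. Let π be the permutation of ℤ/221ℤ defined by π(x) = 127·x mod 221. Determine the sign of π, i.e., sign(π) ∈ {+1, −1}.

+1

Start at x=157: 157 → 49 → 35 → 25 → 81 → 121 → 118 → … (one orbit).
The orbit structure of x ↦ 127x mod 221: 13 orbits of sizes [24, 24, 24, 24, 24, 24, 24, 24, 8, 8, 6, 6, 1].
With 13 cycles on 221 points, sign = (−1)^{221−13} = +1.
Zolotarev: (127|221) = +1, matching the cycle-count sign.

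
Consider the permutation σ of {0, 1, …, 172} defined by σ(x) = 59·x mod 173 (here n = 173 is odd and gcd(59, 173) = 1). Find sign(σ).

-1

Orbit of 51 under x↦59x: [51, 68, 33, 44, 1, 59, 21]… (length divides ord_173(59)).
Decompose π into cycles: lengths [172, 1] (2 cycles, including the fixed point 0).
n − c = 173 − 2 = 171; sign = (−1)^171 = -1.
(59|173)_J = -1 (Zolotarev's lemma cross-check).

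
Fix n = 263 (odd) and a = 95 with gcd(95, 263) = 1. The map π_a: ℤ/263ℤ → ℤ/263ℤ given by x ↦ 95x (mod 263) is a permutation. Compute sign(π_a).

+1

Orbit of 103 under x↦95x: [103, 54, 133, 11, 256, 124, 208]… (length divides ord_263(95)).
Cycle lengths of π_95 on ℤ/263ℤ: [131, 131, 1]; 3 cycles in total.
263 − 3 = 260 transpositions; sign(π) = (−1)^260 = +1.
(95|263)_J = +1 (Zolotarev's lemma cross-check).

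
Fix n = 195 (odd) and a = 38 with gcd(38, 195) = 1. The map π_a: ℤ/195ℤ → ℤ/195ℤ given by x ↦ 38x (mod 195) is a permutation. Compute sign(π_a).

+1

Trace 77: π^k(77) = [77, 1, 38, 79] for k=0..3.
Cycle lengths of π_38 on ℤ/195ℤ: [4, 4, 4, 4, 4, 4, 4, 4, 4, 4, 4, 4, 4, 4, 4, 4, 4, 4, 4, 4, 4, 4, 4, 4, 4, 4, 4, 4, 4, 4, 4, 4, 4, 4, 4, 4, 4, 4, 4, 2, 2, 2, 2, 2, 2, 2, 2, 2, 2, 2, 2, 2, 2, 2, 2, 2, 2, 2, 1]; 59 cycles in total.
59 cycles on 195: each ℓ→(−1)^(ℓ−1), product (−1)^136 = +1.
(38|195)_J = +1 (Zolotarev's lemma cross-check).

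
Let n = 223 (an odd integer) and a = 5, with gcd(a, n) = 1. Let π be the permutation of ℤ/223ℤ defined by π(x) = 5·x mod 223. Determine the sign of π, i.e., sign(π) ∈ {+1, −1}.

-1

Trace 182: π^k(182) = [182, 18, 90, 4, 20, 100, 54] for k=0..6.
Cycle lengths of π_5 on ℤ/223ℤ: [222, 1]; 2 cycles in total.
2 cycles on 223: each ℓ→(−1)^(ℓ−1), product (−1)^221 = -1.
(5|223)_J = -1 (Zolotarev's lemma cross-check).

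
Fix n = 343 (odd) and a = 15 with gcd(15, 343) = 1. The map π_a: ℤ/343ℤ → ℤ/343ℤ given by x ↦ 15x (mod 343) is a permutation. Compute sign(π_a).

Start at x=323: 323 → 43 → 302 → 71 → 36 → 197 → 211 → … (one orbit).
Cycle lengths of π_15 on ℤ/343ℤ: [49, 49, 49, 49, 49, 49, 7, 7, 7, 7, 7, 7, 1, 1, 1, 1, 1, 1, 1]; 19 cycles in total.
With 19 cycles on 343 points, sign = (−1)^{343−19} = +1.
Via Zolotarev, sign(π_{15}) = (15|343) = +1.

+1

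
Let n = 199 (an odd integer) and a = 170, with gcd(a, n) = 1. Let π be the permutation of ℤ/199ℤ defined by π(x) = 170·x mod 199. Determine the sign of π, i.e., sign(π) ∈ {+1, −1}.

-1

Orbit of 87 under x↦170x: [87, 64, 134, 94, 60, 51, 113]… (length divides ord_199(170)).
Cycle type of π: 198 + 1; total 2 cycles.
Σ(ℓ_i−1) = 199−2 = 197; sign = (−1)^197 = -1.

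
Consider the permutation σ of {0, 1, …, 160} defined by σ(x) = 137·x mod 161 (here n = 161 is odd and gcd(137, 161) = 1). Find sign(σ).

-1

Orbit of 114 under x↦137x: [114, 1, 137, 93, 22, 116]… (length divides ord_161(137)).
Decompose π into cycles: lengths [6, 6, 6, 6, 6, 6, 6, 6, 6, 6, 6, 6, 6, 6, 6, 6, 6, 6, 6, 6, 6, 6, 3, 3, 2, 2, 2, 2, 2, 2, 2, 2, 2, 2, 2, 1] (36 cycles, including the fixed point 0).
36 cycles on 161: each ℓ→(−1)^(ℓ−1), product (−1)^125 = -1.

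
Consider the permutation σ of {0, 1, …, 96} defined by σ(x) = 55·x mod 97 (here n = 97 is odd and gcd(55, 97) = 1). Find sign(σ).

Start at x=75: 75 → 51 → 89 → 45 → 50 → 34 → 27 → … (one orbit).
The orbit structure of x ↦ 55x mod 97: 4 orbits of sizes [32, 32, 32, 1].
97 − 4 = 93 transpositions; sign(π) = (−1)^93 = -1.
Check: (55/97) = -1 by Zolotarev.

-1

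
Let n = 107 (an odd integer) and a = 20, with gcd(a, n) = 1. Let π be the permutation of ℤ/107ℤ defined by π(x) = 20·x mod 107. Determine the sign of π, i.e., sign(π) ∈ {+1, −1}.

Trace 34: π^k(34) = [34, 38, 11, 6, 13, 46, 64] for k=0..6.
2 cycles of lengths [106, 1].
With 2 cycles on 107 points, sign = (−1)^{107−2} = -1.
The Jacobi symbol (20|107) = -1 (Zolotarev) agrees.

-1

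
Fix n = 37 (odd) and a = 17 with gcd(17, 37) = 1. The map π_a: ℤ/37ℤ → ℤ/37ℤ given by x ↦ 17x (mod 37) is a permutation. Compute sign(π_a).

Start at x=13: 13 → 36 → 20 → 7 → 8 → 25 → 18 → … (one orbit).
Cycle lengths of π_17 on ℤ/37ℤ: [36, 1]; 2 cycles in total.
2 cycles on 37: each ℓ→(−1)^(ℓ−1), product (−1)^35 = -1.

-1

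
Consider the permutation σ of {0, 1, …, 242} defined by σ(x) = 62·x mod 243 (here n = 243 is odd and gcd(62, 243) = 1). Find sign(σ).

Orbit of 64 under x↦62x: [64, 80, 100, 125, 217, 89, 172]… (length divides ord_243(62)).
Cycle type of π: 54×3 + 18×3 + 6×3 + 2×4 + 1; total 14 cycles.
Σ(ℓ_i−1) = 243−14 = 229; sign = (−1)^229 = -1.
Via Zolotarev, sign(π_{62}) = (62|243) = -1.

-1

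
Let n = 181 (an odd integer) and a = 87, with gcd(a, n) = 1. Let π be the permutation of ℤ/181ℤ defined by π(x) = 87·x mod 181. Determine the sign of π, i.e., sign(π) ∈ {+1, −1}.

Trace 102: π^k(102) = [102, 5, 73, 16, 125, 15, 38] for k=0..6.
π_87 has 5 disjoint cycles with lengths [45, 45, 45, 45, 1] on {0,…,180}.
sign(π) = (−1)^{n − #cycles} = (−1)^{181−5} = (−1)^176 = +1.
The Jacobi symbol (87|181) = +1 (Zolotarev) agrees.

+1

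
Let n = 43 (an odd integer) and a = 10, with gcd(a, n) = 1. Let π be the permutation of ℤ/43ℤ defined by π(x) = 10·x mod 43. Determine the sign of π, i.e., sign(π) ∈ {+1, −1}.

+1

Start at x=16: 16 → 31 → 9 → 4 → 40 → 13 → 1 → … (one orbit).
The orbit structure of x ↦ 10x mod 43: 3 orbits of sizes [21, 21, 1].
n − c = 43 − 3 = 40; sign = (−1)^40 = +1.
The Jacobi symbol (10|43) = +1 (Zolotarev) agrees.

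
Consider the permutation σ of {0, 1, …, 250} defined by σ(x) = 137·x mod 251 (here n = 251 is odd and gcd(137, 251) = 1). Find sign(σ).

Orbit of 133 under x↦137x: [133, 149, 82, 190, 177, 153, 128]… (length divides ord_251(137)).
π_137 has 2 disjoint cycles with lengths [250, 1] on {0,…,250}.
With 2 cycles on 251 points, sign = (−1)^{251−2} = -1.
Check: (137/251) = -1 by Zolotarev.

-1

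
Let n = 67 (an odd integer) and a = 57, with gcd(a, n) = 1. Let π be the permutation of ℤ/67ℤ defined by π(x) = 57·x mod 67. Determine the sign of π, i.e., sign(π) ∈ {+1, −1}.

-1

Trace 31: π^k(31) = [31, 25, 18, 21, 58, 23, 38] for k=0..6.
Decompose π into cycles: lengths [66, 1] (2 cycles, including the fixed point 0).
sign(π) = (−1)^{n − #cycles} = (−1)^{67−2} = (−1)^65 = -1.
Check: (57/67) = -1 by Zolotarev.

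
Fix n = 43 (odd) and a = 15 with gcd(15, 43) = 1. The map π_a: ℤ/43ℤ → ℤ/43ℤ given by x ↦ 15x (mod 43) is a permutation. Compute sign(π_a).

Orbit of 14 under x↦15x: [14, 38, 11, 36, 24, 16, 25]… (length divides ord_43(15)).
Cycle type of π: 21×2 + 1; total 3 cycles.
3 cycles on 43: each ℓ→(−1)^(ℓ−1), product (−1)^40 = +1.
Via Zolotarev, sign(π_{15}) = (15|43) = +1.

+1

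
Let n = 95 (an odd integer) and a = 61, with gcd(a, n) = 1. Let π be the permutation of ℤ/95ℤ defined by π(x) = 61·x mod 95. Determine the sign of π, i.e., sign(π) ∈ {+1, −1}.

Orbit of 36 under x↦61x: [36, 11, 6, 81, 1, 61, 16]… (length divides ord_95(61)).
Cycle lengths of π_61 on ℤ/95ℤ: [9, 9, 9, 9, 9, 9, 9, 9, 9, 9, 1, 1, 1, 1, 1]; 15 cycles in total.
n − c = 95 − 15 = 80; sign = (−1)^80 = +1.
Check: (61/95) = +1 by Zolotarev.

+1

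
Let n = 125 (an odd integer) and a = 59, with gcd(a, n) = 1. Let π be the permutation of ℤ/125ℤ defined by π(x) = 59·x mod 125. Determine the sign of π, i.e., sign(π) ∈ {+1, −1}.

+1

Start at x=9: 9 → 31 → 79 → 36 → 124 → 66 → 19 → … (one orbit).
Cycle type of π: 50×2 + 10×2 + 2×2 + 1; total 7 cycles.
7 cycles on 125: each ℓ→(−1)^(ℓ−1), product (−1)^118 = +1.
The Jacobi symbol (59|125) = +1 (Zolotarev) agrees.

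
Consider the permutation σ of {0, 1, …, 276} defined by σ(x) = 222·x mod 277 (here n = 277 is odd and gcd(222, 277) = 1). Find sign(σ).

+1

Start at x=40: 40 → 16 → 228 → 202 → 247 → 265 → 106 → … (one orbit).
Cycle lengths of π_222 on ℤ/277ℤ: [138, 138, 1]; 3 cycles in total.
sign(π) = (−1)^{n − #cycles} = (−1)^{277−3} = (−1)^274 = +1.
Zolotarev: (222|277) = +1, matching the cycle-count sign.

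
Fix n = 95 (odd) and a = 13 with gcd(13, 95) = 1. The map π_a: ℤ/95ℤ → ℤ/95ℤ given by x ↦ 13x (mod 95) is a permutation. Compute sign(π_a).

Start at x=27: 27 → 66 → 3 → 39 → 32 → 36 → 88 → … (one orbit).
Cycle lengths of π_13 on ℤ/95ℤ: [36, 36, 18, 4, 1]; 5 cycles in total.
Σ(ℓ_i−1) = 95−5 = 90; sign = (−1)^90 = +1.
Zolotarev: (13|95) = +1, matching the cycle-count sign.

+1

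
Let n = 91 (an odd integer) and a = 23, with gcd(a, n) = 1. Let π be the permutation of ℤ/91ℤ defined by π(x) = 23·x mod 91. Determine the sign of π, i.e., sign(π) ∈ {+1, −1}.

Orbit of 74 under x↦23x: [74, 64, 16, 4, 1, 23]… (length divides ord_91(23)).
The orbit structure of x ↦ 23x mod 91: 17 orbits of sizes [6, 6, 6, 6, 6, 6, 6, 6, 6, 6, 6, 6, 6, 6, 3, 3, 1].
Σ(ℓ_i−1) = 91−17 = 74; sign = (−1)^74 = +1.

+1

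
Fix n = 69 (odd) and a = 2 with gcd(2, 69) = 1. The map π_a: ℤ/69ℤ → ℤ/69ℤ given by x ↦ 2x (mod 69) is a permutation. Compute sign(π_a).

-1

Trace 29: π^k(29) = [29, 58, 47, 25, 50, 31, 62] for k=0..6.
Cycle type of π: 22×2 + 11×2 + 2 + 1; total 6 cycles.
With 6 cycles on 69 points, sign = (−1)^{69−6} = -1.
Via Zolotarev, sign(π_{2}) = (2|69) = -1.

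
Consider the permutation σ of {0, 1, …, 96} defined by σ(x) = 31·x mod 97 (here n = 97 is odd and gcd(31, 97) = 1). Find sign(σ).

+1

Start at x=73: 73 → 32 → 22 → 3 → 93 → 70 → 36 → … (one orbit).
Decompose π into cycles: lengths [48, 48, 1] (3 cycles, including the fixed point 0).
sign(π) = (−1)^{n − #cycles} = (−1)^{97−3} = (−1)^94 = +1.
Zolotarev: (31|97) = +1, matching the cycle-count sign.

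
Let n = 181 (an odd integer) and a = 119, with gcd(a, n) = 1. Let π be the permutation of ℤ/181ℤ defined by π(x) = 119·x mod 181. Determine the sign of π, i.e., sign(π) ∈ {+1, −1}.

+1

Start at x=101: 101 → 73 → 180 → 62 → 138 → 132 → 142 → … (one orbit).
Cycle type of π: 18×10 + 1; total 11 cycles.
181 − 11 = 170 transpositions; sign(π) = (−1)^170 = +1.
Zolotarev: (119|181) = +1, matching the cycle-count sign.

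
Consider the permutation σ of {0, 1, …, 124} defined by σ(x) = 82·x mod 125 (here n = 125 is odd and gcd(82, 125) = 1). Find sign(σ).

-1

Trace 68: π^k(68) = [68, 76, 107, 24, 93, 1, 82] for k=0..6.
Cycle lengths of π_82 on ℤ/125ℤ: [20, 20, 20, 20, 20, 4, 4, 4, 4, 4, 4, 1]; 12 cycles in total.
Σ(ℓ_i−1) = 125−12 = 113; sign = (−1)^113 = -1.
Via Zolotarev, sign(π_{82}) = (82|125) = -1.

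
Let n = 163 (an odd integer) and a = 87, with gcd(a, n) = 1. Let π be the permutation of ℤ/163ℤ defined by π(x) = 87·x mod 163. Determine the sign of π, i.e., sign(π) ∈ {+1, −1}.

Start at x=26: 26 → 143 → 53 → 47 → 14 → 77 → 16 → … (one orbit).
Decompose π into cycles: lengths [81, 81, 1] (3 cycles, including the fixed point 0).
163 − 3 = 160 transpositions; sign(π) = (−1)^160 = +1.
Check: (87/163) = +1 by Zolotarev.

+1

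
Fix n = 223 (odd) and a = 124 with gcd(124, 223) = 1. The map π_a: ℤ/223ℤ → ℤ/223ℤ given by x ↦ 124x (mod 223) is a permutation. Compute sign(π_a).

Start at x=32: 32 → 177 → 94 → 60 → 81 → 9 → 1 → … (one orbit).
Cycle lengths of π_124 on ℤ/223ℤ: [111, 111, 1]; 3 cycles in total.
3 cycles on 223: each ℓ→(−1)^(ℓ−1), product (−1)^220 = +1.
Check: (124/223) = +1 by Zolotarev.

+1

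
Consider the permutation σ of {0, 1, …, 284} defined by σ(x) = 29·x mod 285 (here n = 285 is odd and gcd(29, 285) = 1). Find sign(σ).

Trace 14: π^k(14) = [14, 121, 89, 16, 179, 61, 59] for k=0..6.
Decompose π into cycles: lengths [18, 18, 18, 18, 18, 18, 18, 18, 18, 18, 18, 18, 18, 18, 18, 2, 2, 2, 2, 2, 2, 2, 1] (23 cycles, including the fixed point 0).
285 − 23 = 262 transpositions; sign(π) = (−1)^262 = +1.

+1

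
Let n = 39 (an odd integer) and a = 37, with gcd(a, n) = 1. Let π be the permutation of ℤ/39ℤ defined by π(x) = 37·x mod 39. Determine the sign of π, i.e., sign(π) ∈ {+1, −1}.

-1

Start at x=16: 16 → 7 → 25 → 28 → 22 → 34 → 10 → … (one orbit).
Decompose π into cycles: lengths [12, 12, 12, 1, 1, 1] (6 cycles, including the fixed point 0).
n − c = 39 − 6 = 33; sign = (−1)^33 = -1.
The Jacobi symbol (37|39) = -1 (Zolotarev) agrees.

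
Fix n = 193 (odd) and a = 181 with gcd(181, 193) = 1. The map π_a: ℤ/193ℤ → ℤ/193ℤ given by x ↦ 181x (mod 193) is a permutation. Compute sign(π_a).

Start at x=43: 43 → 63 → 16 → 1 → 181 → 144 → 9 → … (one orbit).
Cycle type of π: 24×8 + 1; total 9 cycles.
Σ(ℓ_i−1) = 193−9 = 184; sign = (−1)^184 = +1.
The Jacobi symbol (181|193) = +1 (Zolotarev) agrees.

+1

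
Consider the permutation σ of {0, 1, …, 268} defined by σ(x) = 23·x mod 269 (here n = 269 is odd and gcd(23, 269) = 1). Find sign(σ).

+1

Start at x=53: 53 → 143 → 61 → 58 → 258 → 16 → 99 → … (one orbit).
π_23 has 5 disjoint cycles with lengths [67, 67, 67, 67, 1] on {0,…,268}.
With 5 cycles on 269 points, sign = (−1)^{269−5} = +1.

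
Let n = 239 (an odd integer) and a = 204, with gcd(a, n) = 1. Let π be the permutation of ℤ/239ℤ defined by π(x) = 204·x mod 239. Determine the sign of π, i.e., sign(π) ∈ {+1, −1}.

Trace 232: π^k(232) = [232, 6, 29, 180, 153, 142, 49] for k=0..6.
3 cycles of lengths [119, 119, 1].
3 cycles on 239: each ℓ→(−1)^(ℓ−1), product (−1)^236 = +1.
(204|239)_J = +1 (Zolotarev's lemma cross-check).

+1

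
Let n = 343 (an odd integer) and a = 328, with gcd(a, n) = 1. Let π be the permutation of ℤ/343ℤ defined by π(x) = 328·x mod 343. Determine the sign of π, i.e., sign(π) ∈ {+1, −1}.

Orbit of 335 under x↦328x: [335, 120, 258, 246, 83, 127, 153]… (length divides ord_343(328)).
π_328 has 10 disjoint cycles with lengths [98, 98, 98, 14, 14, 14, 2, 2, 2, 1] on {0,…,342}.
With 10 cycles on 343 points, sign = (−1)^{343−10} = -1.
Via Zolotarev, sign(π_{328}) = (328|343) = -1.

-1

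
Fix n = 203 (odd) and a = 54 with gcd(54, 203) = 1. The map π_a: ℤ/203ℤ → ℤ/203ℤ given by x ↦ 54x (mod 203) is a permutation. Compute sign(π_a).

Trace 20: π^k(20) = [20, 65, 59, 141, 103, 81, 111] for k=0..6.
Cycle type of π: 42×4 + 7×4 + 6 + 1; total 10 cycles.
sign(π) = (−1)^{n − #cycles} = (−1)^{203−10} = (−1)^193 = -1.
Via Zolotarev, sign(π_{54}) = (54|203) = -1.

-1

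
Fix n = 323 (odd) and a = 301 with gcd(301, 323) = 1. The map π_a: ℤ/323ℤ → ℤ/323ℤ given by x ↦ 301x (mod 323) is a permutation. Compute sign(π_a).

Start at x=271: 271 → 175 → 26 → 74 → 310 → 286 → 168 → … (one orbit).
Cycle type of π: 144×2 + 16 + 9×2 + 1; total 6 cycles.
6 cycles on 323: each ℓ→(−1)^(ℓ−1), product (−1)^317 = -1.

-1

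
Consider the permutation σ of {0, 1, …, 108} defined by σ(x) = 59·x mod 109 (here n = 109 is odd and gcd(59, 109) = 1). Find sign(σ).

-1

Orbit of 62 under x↦59x: [62, 61, 2, 9, 95, 46, 98]… (length divides ord_109(59)).
Cycle type of π: 108 + 1; total 2 cycles.
n − c = 109 − 2 = 107; sign = (−1)^107 = -1.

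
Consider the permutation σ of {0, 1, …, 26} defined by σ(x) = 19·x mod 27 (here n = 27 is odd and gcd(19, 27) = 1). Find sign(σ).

+1

Orbit of 1 under x↦19x: [1, 19, 10]… (length divides ord_27(19)).
Cycle type of π: 3×6 + 1×9; total 15 cycles.
With 15 cycles on 27 points, sign = (−1)^{27−15} = +1.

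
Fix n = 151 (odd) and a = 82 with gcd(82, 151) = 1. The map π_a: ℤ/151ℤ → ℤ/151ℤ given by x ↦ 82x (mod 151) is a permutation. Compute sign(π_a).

-1

Start at x=55: 55 → 131 → 21 → 61 → 19 → 48 → 10 → … (one orbit).
Decompose π into cycles: lengths [150, 1] (2 cycles, including the fixed point 0).
Σ(ℓ_i−1) = 151−2 = 149; sign = (−1)^149 = -1.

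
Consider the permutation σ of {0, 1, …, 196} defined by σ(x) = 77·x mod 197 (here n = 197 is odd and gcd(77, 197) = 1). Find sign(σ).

-1

Trace 1: π^k(1) = [1, 77, 19, 84, 164, 20, 161] for k=0..6.
π_77 has 8 disjoint cycles with lengths [28, 28, 28, 28, 28, 28, 28, 1] on {0,…,196}.
197 − 8 = 189 transpositions; sign(π) = (−1)^189 = -1.
Zolotarev: (77|197) = -1, matching the cycle-count sign.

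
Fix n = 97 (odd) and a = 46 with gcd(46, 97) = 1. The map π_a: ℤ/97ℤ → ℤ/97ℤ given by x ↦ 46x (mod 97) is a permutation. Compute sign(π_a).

Start at x=30: 30 → 22 → 42 → 89 → 20 → 47 → 28 → … (one orbit).
π_46 has 4 disjoint cycles with lengths [32, 32, 32, 1] on {0,…,96}.
sign(π) = (−1)^{n − #cycles} = (−1)^{97−4} = (−1)^93 = -1.

-1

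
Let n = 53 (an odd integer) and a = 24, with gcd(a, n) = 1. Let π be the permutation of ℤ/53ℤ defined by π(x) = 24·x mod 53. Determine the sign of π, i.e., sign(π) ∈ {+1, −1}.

Orbit of 1 under x↦24x: [1, 24, 46, 44, 49, 10, 28]… (length divides ord_53(24)).
5 cycles of lengths [13, 13, 13, 13, 1].
53 − 5 = 48 transpositions; sign(π) = (−1)^48 = +1.

+1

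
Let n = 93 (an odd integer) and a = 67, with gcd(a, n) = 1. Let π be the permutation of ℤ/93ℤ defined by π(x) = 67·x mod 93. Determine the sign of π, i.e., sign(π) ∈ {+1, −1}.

+1

Orbit of 1 under x↦67x: [1, 67, 25]… (length divides ord_93(67)).
π_67 has 33 disjoint cycles with lengths [3, 3, 3, 3, 3, 3, 3, 3, 3, 3, 3, 3, 3, 3, 3, 3, 3, 3, 3, 3, 3, 3, 3, 3, 3, 3, 3, 3, 3, 3, 1, 1, 1] on {0,…,92}.
With 33 cycles on 93 points, sign = (−1)^{93−33} = +1.
Via Zolotarev, sign(π_{67}) = (67|93) = +1.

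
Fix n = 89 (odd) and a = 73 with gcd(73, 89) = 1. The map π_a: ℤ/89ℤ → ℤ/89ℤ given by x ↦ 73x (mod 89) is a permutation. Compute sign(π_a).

Start at x=73: 73 → 78 → 87 → 32 → 22 → 4 → 25 → … (one orbit).
The orbit structure of x ↦ 73x mod 89: 5 orbits of sizes [22, 22, 22, 22, 1].
n − c = 89 − 5 = 84; sign = (−1)^84 = +1.
(73|89)_J = +1 (Zolotarev's lemma cross-check).

+1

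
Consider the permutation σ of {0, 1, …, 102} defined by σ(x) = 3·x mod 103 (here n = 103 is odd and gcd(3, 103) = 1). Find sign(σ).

Trace 8: π^k(8) = [8, 24, 72, 10, 30, 90, 64] for k=0..6.
π_3 has 4 disjoint cycles with lengths [34, 34, 34, 1] on {0,…,102}.
n − c = 103 − 4 = 99; sign = (−1)^99 = -1.
Zolotarev: (3|103) = -1, matching the cycle-count sign.

-1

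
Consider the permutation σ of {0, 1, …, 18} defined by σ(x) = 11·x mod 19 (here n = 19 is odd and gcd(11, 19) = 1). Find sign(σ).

Start at x=11: 11 → 7 → 1 → 11 (one orbit).
The orbit structure of x ↦ 11x mod 19: 7 orbits of sizes [3, 3, 3, 3, 3, 3, 1].
With 7 cycles on 19 points, sign = (−1)^{19−7} = +1.
The Jacobi symbol (11|19) = +1 (Zolotarev) agrees.

+1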